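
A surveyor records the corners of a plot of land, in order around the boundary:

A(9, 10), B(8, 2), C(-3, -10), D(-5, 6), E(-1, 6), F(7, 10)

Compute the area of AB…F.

150

Apply the shoelace formula: 2A = Σ (x_i·y_{i+1} − x_{i+1}·y_i), indices taken mod 6.
Σ = (-62) + (-74) + (-68) + (-24) + (-52) + (-20) = -300
Area = |Σ|/2 = 150.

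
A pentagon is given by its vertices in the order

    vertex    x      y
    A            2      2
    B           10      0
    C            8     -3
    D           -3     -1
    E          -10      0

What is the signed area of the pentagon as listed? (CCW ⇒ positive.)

-48.5

Apply the shoelace formula: 2A = Σ (x_i·y_{i+1} − x_{i+1}·y_i), indices taken mod 5.
A→B: (2)(0) − (10)(2) = -20
B→C: (10)(-3) − (8)(0) = -30
C→D: (8)(-1) − (-3)(-3) = -17
D→E: (-3)(0) − (-10)(-1) = -10
E→A: (-10)(2) − (2)(0) = -20
Σ = -97
Signed area = Σ/2 = -48.5 (negative ⇒ clockwise traversal).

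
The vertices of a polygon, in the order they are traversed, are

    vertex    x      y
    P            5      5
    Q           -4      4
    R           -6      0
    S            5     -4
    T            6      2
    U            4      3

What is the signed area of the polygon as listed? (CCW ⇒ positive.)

Σ = (40) + (24) + (24) + (34) + (10) + (5) = 137
Signed area = Σ/2 = 68.5 (positive ⇒ counter-clockwise traversal).

68.5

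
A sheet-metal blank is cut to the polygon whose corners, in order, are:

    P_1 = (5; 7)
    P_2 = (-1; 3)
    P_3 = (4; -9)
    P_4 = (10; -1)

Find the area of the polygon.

Apply the shoelace (surveyor's) formula: 2A = Σ (x_i·y_{i+1} − x_{i+1}·y_i), indices taken mod 4.
Σ = (22) + (-3) + (86) + (75) = 180
Area = |Σ|/2 = 90.

90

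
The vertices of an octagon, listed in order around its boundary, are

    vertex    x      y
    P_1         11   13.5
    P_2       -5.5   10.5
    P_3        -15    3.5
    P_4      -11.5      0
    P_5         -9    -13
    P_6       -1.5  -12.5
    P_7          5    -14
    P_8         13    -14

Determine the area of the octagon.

Σ = (189.75) + (138.25) + (40.25) + (149.5) + (93) + (83.5) + (112) + (329.5) = 1135.75
Area = |Σ|/2 = 567.875.

567.875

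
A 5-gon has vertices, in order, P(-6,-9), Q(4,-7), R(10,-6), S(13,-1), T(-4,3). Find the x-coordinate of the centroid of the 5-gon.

Apply the shoelace formula. First the cross-terms c_i = x_i·y_{i+1} − x_{i+1}·y_i:
  78, 46, 68, 35, 54  ⇒  2A = 281, A = 140.5.
Then Σ (x_i + x_{i+1})·c_i = 1827, so x̄ = 1827 / (6·140.5) = 609/281.

609/281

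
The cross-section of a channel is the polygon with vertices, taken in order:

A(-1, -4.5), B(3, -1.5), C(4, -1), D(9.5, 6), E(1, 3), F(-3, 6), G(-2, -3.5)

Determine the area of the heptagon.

58.5

Apply the surveyor's formula: 2A = Σ (x_i·y_{i+1} − x_{i+1}·y_i), indices taken mod 7.
Σ = (15) + (3) + (33.5) + (22.5) + (15) + (22.5) + (5.5) = 117
Area = |Σ|/2 = 58.5.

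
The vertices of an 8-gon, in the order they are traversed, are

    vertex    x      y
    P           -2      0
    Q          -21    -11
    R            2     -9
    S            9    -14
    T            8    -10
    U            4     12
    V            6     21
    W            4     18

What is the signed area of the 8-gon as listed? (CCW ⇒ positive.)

Σ = (22) + (211) + (53) + (22) + (136) + (12) + (24) + (36) = 516
Signed area = Σ/2 = 258 (positive ⇒ counter-clockwise traversal).

258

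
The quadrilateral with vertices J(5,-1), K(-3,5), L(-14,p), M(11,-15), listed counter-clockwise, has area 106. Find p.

11

Write out the shoelace sum; only the two edges meeting at L involve p:
2·Area = [((-3)·p − (-14)·5) + ((-14)·(-15) − 11·p)] + 86
       = -14·p + 366 = 212
⇒ p = 11.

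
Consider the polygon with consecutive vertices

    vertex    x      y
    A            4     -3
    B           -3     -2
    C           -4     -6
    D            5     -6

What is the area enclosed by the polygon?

28

Σ = (-17) + (10) + (54) + (9) = 56
Area = |Σ|/2 = 28.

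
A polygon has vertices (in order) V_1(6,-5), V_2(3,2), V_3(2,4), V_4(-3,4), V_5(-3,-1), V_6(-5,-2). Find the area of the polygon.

V_1→V_2: (6)(2) − (3)(-5) = 27
V_2→V_3: (3)(4) − (2)(2) = 8
V_3→V_4: (2)(4) − (-3)(4) = 20
V_4→V_5: (-3)(-1) − (-3)(4) = 15
V_5→V_6: (-3)(-2) − (-5)(-1) = 1
V_6→V_1: (-5)(-5) − (6)(-2) = 37
Σ = 108
Area = |Σ|/2 = 54.

54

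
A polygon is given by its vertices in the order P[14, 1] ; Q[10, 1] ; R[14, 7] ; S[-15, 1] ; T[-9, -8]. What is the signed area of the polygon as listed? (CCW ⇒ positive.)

Apply the shoelace (surveyor's) formula: 2A = Σ (x_i·y_{i+1} − x_{i+1}·y_i), indices taken mod 5.
Σ = (4) + (56) + (119) + (129) + (103) = 411
Signed area = Σ/2 = 205.5 (positive ⇒ counter-clockwise traversal).

205.5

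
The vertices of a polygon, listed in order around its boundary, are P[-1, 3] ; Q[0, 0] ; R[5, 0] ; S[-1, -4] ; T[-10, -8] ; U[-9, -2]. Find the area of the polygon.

Σ = (0) + (0) + (-20) + (-32) + (-52) + (-29) = -133
Area = |Σ|/2 = 66.5.

66.5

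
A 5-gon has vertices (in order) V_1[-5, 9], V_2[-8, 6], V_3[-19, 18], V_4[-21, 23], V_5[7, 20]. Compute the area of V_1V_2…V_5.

232.5

Apply Gauss's area formula: 2A = Σ (x_i·y_{i+1} − x_{i+1}·y_i), indices taken mod 5.
Σ = (42) + (-30) + (-59) + (-581) + (163) = -465
Area = |Σ|/2 = 232.5.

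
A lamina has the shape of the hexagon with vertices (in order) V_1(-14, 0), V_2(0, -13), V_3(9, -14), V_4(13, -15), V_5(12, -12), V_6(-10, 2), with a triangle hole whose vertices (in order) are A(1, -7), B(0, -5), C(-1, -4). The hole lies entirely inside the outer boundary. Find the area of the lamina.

Outer boundary:
Apply the shoelace formula: 2A = Σ (x_i·y_{i+1} − x_{i+1}·y_i), indices taken mod 6.
Σ = (182) + (117) + (47) + (24) + (-96) + (28) = 302
Area = |Σ|/2 = 151.
Hole:
Apply the surveyor's formula: 2A = Σ (x_i·y_{i+1} − x_{i+1}·y_i), indices taken mod 3.
Cross-terms: -5, -5, 11  ⇒  Σ = 1
Area = |Σ|/2 = 0.5.
Net area = 151 − 0.5 = 150.5.

150.5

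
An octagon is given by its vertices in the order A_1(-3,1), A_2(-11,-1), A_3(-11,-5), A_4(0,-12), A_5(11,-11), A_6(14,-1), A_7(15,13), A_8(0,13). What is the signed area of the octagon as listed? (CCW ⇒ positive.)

448

Σ = (14) + (44) + (132) + (132) + (143) + (197) + (195) + (39) = 896
Signed area = Σ/2 = 448 (positive ⇒ counter-clockwise traversal).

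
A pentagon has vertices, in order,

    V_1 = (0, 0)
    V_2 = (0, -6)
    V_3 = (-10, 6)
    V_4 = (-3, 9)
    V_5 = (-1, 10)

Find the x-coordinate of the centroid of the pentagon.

-60/17

Apply the surveyor's formula. First the cross-terms c_i = x_i·y_{i+1} − x_{i+1}·y_i:
  0, -60, -72, -21, 0  ⇒  2A = -153, A = -76.5.
Then Σ (x_i + x_{i+1})·c_i = 1620, so x̄ = 1620 / (6·(-76.5)) = -60/17.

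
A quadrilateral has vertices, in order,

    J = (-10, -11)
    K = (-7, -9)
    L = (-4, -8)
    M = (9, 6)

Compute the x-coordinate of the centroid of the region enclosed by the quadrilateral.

Apply the shoelace (surveyor's) formula. First the cross-terms c_i = x_i·y_{i+1} − x_{i+1}·y_i:
  13, 20, 48, -39  ⇒  2A = 42, A = 21.
Then Σ (x_i + x_{i+1})·c_i = -162, so x̄ = -162 / (6·21) = -9/7.

-9/7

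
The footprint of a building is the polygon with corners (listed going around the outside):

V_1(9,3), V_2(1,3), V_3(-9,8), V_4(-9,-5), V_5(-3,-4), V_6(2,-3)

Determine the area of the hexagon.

123.5

Apply Gauss's area formula: 2A = Σ (x_i·y_{i+1} − x_{i+1}·y_i), indices taken mod 6.
V_1→V_2: (9)(3) − (1)(3) = 24
V_2→V_3: (1)(8) − (-9)(3) = 35
V_3→V_4: (-9)(-5) − (-9)(8) = 117
V_4→V_5: (-9)(-4) − (-3)(-5) = 21
V_5→V_6: (-3)(-3) − (2)(-4) = 17
V_6→V_1: (2)(3) − (9)(-3) = 33
Σ = 247
Area = |Σ|/2 = 123.5.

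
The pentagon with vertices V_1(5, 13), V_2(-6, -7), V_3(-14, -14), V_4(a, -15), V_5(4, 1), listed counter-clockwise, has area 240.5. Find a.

9

The doubled signed area Σ (x_i y_{i+1} − x_{i+1} y_i) is linear in a.
With a=0 it equals 346; the coefficient of a is 15 (from the two edges through V_4).
So 15·a + 346 = 2·240.5 = 481 ⇒ a = 9.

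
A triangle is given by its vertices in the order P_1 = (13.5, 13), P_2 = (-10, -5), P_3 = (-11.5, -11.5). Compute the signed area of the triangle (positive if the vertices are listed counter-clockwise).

62.875

P_1→P_2: (13.5)(-5) − (-10)(13) = 62.5
P_2→P_3: (-10)(-11.5) − (-11.5)(-5) = 57.5
P_3→P_1: (-11.5)(13) − (13.5)(-11.5) = 5.75
Σ = 125.75
Signed area = Σ/2 = 62.875 (positive ⇒ counter-clockwise traversal).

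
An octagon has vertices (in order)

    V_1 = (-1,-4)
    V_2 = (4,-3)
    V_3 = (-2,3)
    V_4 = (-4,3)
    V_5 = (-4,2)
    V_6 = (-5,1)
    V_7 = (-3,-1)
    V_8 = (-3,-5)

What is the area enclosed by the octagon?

34

Apply Gauss's area formula: 2A = Σ (x_i·y_{i+1} − x_{i+1}·y_i), indices taken mod 8.
Σ = (19) + (6) + (6) + (4) + (6) + (8) + (12) + (7) = 68
Area = |Σ|/2 = 34.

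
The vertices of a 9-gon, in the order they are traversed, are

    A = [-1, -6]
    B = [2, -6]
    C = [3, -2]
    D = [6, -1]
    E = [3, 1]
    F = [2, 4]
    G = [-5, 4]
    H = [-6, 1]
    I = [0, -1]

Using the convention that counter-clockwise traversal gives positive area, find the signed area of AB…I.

Apply the surveyor's formula: 2A = Σ (x_i·y_{i+1} − x_{i+1}·y_i), indices taken mod 9.
Cross-terms: 18, 14, 9, 9, 10, 28, 19, 6, -1  ⇒  Σ = 112
Signed area = Σ/2 = 56 (positive ⇒ counter-clockwise traversal).

56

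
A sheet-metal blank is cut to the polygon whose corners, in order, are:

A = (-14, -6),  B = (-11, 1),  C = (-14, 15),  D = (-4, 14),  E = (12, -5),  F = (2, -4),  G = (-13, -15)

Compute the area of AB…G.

383.5

Apply the surveyor's formula: 2A = Σ (x_i·y_{i+1} − x_{i+1}·y_i), indices taken mod 7.
Cross-terms: -80, -151, -136, -148, -38, -82, -132  ⇒  Σ = -767
Area = |Σ|/2 = 383.5.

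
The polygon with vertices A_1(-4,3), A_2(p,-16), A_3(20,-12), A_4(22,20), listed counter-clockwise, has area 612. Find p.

The doubled signed area Σ (x_i y_{i+1} − x_{i+1} y_i) is linear in p.
With p=0 it equals 1194; the coefficient of p is -15 (from the two edges through A_2).
So -15·p + 1194 = 2·612 = 1224 ⇒ p = -2.

-2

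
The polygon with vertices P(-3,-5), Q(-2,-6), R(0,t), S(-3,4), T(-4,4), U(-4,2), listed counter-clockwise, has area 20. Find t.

-6

The doubled signed area Σ (x_i y_{i+1} − x_{i+1} y_i) is linear in t.
With t=0 it equals 46; the coefficient of t is 1 (from the two edges through R).
So 1·t + 46 = 2·20 = 40 ⇒ t = -6.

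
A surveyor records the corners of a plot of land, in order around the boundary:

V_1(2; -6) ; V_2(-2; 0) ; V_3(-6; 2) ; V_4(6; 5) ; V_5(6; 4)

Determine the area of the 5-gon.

Apply Gauss's area formula: 2A = Σ (x_i·y_{i+1} − x_{i+1}·y_i), indices taken mod 5.
V_1→V_2: (2)(0) − (-2)(-6) = -12
V_2→V_3: (-2)(2) − (-6)(0) = -4
V_3→V_4: (-6)(5) − (6)(2) = -42
V_4→V_5: (6)(4) − (6)(5) = -6
V_5→V_1: (6)(-6) − (2)(4) = -44
Σ = -108
Area = |Σ|/2 = 54.

54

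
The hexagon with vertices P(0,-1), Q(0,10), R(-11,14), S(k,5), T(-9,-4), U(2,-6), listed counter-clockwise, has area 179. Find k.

Write out the shoelace sum; only the two edges meeting at S involve k:
2·Area = [((-11)·5 − k·14) + (k·(-4) − (-9)·5)] + 170
       = -18·k + 160 = 358
⇒ k = -11.

-11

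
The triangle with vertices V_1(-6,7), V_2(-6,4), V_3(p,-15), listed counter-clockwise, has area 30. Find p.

Write out the shoelace sum; only the two edges meeting at V_3 involve p:
2·Area = [((-6)·(-15) − p·4) + (p·7 − (-6)·(-15))] + 18
       = 3·p + 18 = 60
⇒ p = 14.

14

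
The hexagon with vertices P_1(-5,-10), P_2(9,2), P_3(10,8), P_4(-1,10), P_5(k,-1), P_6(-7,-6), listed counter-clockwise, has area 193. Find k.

-7

Write out the shoelace sum; only the two edges meeting at P_5 involve k:
2·Area = [((-1)·(-1) − k·10) + (k·(-6) − (-7)·(-1))] + 280
       = -16·k + 274 = 386
⇒ k = -7.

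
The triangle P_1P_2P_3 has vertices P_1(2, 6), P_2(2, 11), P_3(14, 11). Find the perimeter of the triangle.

30

|P_1P_2| = √((0)² + (5)²) = √25 = 5
|P_2P_3| = √((12)² + (0)²) = √144 = 12
|P_3P_1| = √((-12)² + (-5)²) = √169 = 13
Perimeter = 5 + 12 + 13 = 30.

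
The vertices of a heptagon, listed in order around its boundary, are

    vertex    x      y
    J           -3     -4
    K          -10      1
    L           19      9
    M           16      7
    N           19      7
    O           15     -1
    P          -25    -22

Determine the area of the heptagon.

314.5

Apply Gauss's area formula: 2A = Σ (x_i·y_{i+1} − x_{i+1}·y_i), indices taken mod 7.
Σ = (-43) + (-109) + (-11) + (-21) + (-124) + (-355) + (34) = -629
Area = |Σ|/2 = 314.5.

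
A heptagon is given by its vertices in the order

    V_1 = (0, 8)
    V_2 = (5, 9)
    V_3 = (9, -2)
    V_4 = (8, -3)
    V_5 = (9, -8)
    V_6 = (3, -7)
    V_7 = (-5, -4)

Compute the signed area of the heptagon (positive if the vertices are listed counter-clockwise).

Apply the shoelace formula: 2A = Σ (x_i·y_{i+1} − x_{i+1}·y_i), indices taken mod 7.
Cross-terms: -40, -91, -11, -37, -39, -47, -40  ⇒  Σ = -305
Signed area = Σ/2 = -152.5 (negative ⇒ clockwise traversal).

-152.5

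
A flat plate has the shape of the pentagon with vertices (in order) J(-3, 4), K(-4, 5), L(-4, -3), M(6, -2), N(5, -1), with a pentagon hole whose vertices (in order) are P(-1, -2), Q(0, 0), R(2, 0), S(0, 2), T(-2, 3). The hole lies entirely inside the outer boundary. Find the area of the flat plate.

32.5

Outer boundary:
Cross-terms: 1, 32, 26, 4, 17  ⇒  Σ = 80
Area = |Σ|/2 = 40.
Hole:
Apply the surveyor's formula: 2A = Σ (x_i·y_{i+1} − x_{i+1}·y_i), indices taken mod 5.
Σ = (0) + (0) + (4) + (4) + (7) = 15
Area = |Σ|/2 = 7.5.
Net area = 40 − 7.5 = 32.5.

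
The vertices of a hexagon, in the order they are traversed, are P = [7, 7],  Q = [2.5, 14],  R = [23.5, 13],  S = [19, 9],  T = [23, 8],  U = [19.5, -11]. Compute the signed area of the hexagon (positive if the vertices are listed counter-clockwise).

P→Q: (7)(14) − (2.5)(7) = 80.5
Q→R: (2.5)(13) − (23.5)(14) = -296.5
R→S: (23.5)(9) − (19)(13) = -35.5
S→T: (19)(8) − (23)(9) = -55
T→U: (23)(-11) − (19.5)(8) = -409
U→P: (19.5)(7) − (7)(-11) = 213.5
Σ = -502
Signed area = Σ/2 = -251 (negative ⇒ clockwise traversal).

-251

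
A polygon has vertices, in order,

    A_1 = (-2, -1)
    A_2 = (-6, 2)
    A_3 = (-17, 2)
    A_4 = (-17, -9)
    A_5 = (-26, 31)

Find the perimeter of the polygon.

108

|A_1A_2| = √((-4)² + (3)²) = √25 = 5
|A_2A_3| = √((-11)² + (0)²) = √121 = 11
|A_3A_4| = √((0)² + (-11)²) = √121 = 11
|A_4A_5| = √((-9)² + (40)²) = √1681 = 41
|A_5A_1| = √((24)² + (-32)²) = √1600 = 40
Perimeter = 5 + 11 + 11 + 41 + 40 = 108.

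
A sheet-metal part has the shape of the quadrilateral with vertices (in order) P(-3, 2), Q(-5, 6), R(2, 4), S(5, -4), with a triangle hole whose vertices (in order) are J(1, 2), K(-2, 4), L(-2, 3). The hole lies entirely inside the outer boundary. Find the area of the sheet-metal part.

Outer boundary:
Apply the shoelace formula: 2A = Σ (x_i·y_{i+1} − x_{i+1}·y_i), indices taken mod 4.
Σ = (-8) + (-32) + (-28) + (-2) = -70
Area = |Σ|/2 = 35.
Hole:
Apply the shoelace formula: 2A = Σ (x_i·y_{i+1} − x_{i+1}·y_i), indices taken mod 3.
J→K: (1)(4) − (-2)(2) = 8
K→L: (-2)(3) − (-2)(4) = 2
L→J: (-2)(2) − (1)(3) = -7
Σ = 3
Area = |Σ|/2 = 1.5.
Net area = 35 − 1.5 = 33.5.

33.5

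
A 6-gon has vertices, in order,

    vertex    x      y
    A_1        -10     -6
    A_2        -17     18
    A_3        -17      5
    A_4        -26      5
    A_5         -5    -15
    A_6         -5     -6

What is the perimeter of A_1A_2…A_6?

90

|A_1A_2| = √((-7)² + (24)²) = √625 = 25
|A_2A_3| = √((0)² + (-13)²) = √169 = 13
|A_3A_4| = √((-9)² + (0)²) = √81 = 9
|A_4A_5| = √((21)² + (-20)²) = √841 = 29
|A_5A_6| = √((0)² + (9)²) = √81 = 9
|A_6A_1| = √((-5)² + (0)²) = √25 = 5
Perimeter = 25 + 13 + 9 + 29 + 9 + 5 = 90.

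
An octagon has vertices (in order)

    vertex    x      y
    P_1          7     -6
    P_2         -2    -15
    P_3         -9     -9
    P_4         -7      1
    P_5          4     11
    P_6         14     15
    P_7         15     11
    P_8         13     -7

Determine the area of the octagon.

414.5

Σ = (-117) + (-117) + (-72) + (-81) + (-94) + (-71) + (-248) + (-29) = -829
Area = |Σ|/2 = 414.5.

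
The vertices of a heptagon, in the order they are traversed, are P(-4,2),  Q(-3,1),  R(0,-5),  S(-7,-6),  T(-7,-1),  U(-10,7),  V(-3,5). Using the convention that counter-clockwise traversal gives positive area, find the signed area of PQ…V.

Apply the shoelace formula: 2A = Σ (x_i·y_{i+1} − x_{i+1}·y_i), indices taken mod 7.
Σ = (2) + (15) + (-35) + (-35) + (-59) + (-29) + (14) = -127
Signed area = Σ/2 = -63.5 (negative ⇒ clockwise traversal).

-63.5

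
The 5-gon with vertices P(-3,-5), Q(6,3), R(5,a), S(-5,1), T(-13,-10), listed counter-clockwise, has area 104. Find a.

The doubled signed area Σ (x_i y_{i+1} − x_{i+1} y_i) is linear in a.
With a=0 it equals 109; the coefficient of a is 11 (from the two edges through R).
So 11·a + 109 = 2·104 = 208 ⇒ a = 9.

9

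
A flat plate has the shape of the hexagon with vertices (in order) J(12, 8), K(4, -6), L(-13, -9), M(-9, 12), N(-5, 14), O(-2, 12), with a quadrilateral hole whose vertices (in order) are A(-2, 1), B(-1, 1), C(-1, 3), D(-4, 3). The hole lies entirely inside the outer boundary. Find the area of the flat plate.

Outer boundary:
Apply the surveyor's formula: 2A = Σ (x_i·y_{i+1} − x_{i+1}·y_i), indices taken mod 6.
J→K: (12)(-6) − (4)(8) = -104
K→L: (4)(-9) − (-13)(-6) = -114
L→M: (-13)(12) − (-9)(-9) = -237
M→N: (-9)(14) − (-5)(12) = -66
N→O: (-5)(12) − (-2)(14) = -32
O→J: (-2)(8) − (12)(12) = -160
Σ = -713
Area = |Σ|/2 = 356.5.
Hole:
Apply the shoelace (surveyor's) formula: 2A = Σ (x_i·y_{i+1} − x_{i+1}·y_i), indices taken mod 4.
Cross-terms: -1, -2, 9, 2  ⇒  Σ = 8
Area = |Σ|/2 = 4.
Net area = 356.5 − 4 = 352.5.

352.5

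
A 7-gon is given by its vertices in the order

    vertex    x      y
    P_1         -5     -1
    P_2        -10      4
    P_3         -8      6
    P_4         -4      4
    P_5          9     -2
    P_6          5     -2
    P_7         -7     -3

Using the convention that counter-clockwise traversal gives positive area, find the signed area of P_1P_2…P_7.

-69.5

Apply the surveyor's formula: 2A = Σ (x_i·y_{i+1} − x_{i+1}·y_i), indices taken mod 7.
P_1→P_2: (-5)(4) − (-10)(-1) = -30
P_2→P_3: (-10)(6) − (-8)(4) = -28
P_3→P_4: (-8)(4) − (-4)(6) = -8
P_4→P_5: (-4)(-2) − (9)(4) = -28
P_5→P_6: (9)(-2) − (5)(-2) = -8
P_6→P_7: (5)(-3) − (-7)(-2) = -29
P_7→P_1: (-7)(-1) − (-5)(-3) = -8
Σ = -139
Signed area = Σ/2 = -69.5 (negative ⇒ clockwise traversal).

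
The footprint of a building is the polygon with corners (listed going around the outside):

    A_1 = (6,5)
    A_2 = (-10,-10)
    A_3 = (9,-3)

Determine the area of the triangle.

Apply the surveyor's formula: 2A = Σ (x_i·y_{i+1} − x_{i+1}·y_i), indices taken mod 3.
Cross-terms: -10, 120, 63  ⇒  Σ = 173
Area = |Σ|/2 = 86.5.

86.5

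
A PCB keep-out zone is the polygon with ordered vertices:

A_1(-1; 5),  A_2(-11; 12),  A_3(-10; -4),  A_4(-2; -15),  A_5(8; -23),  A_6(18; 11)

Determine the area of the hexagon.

Apply the shoelace (surveyor's) formula: 2A = Σ (x_i·y_{i+1} − x_{i+1}·y_i), indices taken mod 6.
Σ = (43) + (164) + (142) + (166) + (502) + (101) = 1118
Area = |Σ|/2 = 559.

559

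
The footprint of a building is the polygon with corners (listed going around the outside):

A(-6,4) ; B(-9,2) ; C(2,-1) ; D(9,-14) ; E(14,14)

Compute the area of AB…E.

Σ = (24) + (5) + (-19) + (322) + (140) = 472
Area = |Σ|/2 = 236.

236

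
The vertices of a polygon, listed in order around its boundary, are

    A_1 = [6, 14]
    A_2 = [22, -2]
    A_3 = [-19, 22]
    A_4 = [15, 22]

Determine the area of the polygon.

Σ = (-320) + (446) + (-748) + (78) = -544
Area = |Σ|/2 = 272.

272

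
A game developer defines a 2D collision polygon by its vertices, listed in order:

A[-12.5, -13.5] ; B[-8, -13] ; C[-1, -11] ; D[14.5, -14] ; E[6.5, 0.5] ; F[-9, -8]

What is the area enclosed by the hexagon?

187.625

Apply the surveyor's formula: 2A = Σ (x_i·y_{i+1} − x_{i+1}·y_i), indices taken mod 6.
A→B: (-12.5)(-13) − (-8)(-13.5) = 54.5
B→C: (-8)(-11) − (-1)(-13) = 75
C→D: (-1)(-14) − (14.5)(-11) = 173.5
D→E: (14.5)(0.5) − (6.5)(-14) = 98.25
E→F: (6.5)(-8) − (-9)(0.5) = -47.5
F→A: (-9)(-13.5) − (-12.5)(-8) = 21.5
Σ = 375.25
Area = |Σ|/2 = 187.625.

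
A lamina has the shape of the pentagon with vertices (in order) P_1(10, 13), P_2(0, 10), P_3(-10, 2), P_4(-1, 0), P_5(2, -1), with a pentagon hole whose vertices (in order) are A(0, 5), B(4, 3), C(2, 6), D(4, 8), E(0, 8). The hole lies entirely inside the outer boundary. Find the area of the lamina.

108.5

Outer boundary:
Apply the surveyor's formula: 2A = Σ (x_i·y_{i+1} − x_{i+1}·y_i), indices taken mod 5.
P_1→P_2: (10)(10) − (0)(13) = 100
P_2→P_3: (0)(2) − (-10)(10) = 100
P_3→P_4: (-10)(0) − (-1)(2) = 2
P_4→P_5: (-1)(-1) − (2)(0) = 1
P_5→P_1: (2)(13) − (10)(-1) = 36
Σ = 239
Area = |Σ|/2 = 119.5.
Hole:
A→B: (0)(3) − (4)(5) = -20
B→C: (4)(6) − (2)(3) = 18
C→D: (2)(8) − (4)(6) = -8
D→E: (4)(8) − (0)(8) = 32
E→A: (0)(5) − (0)(8) = 0
Σ = 22
Area = |Σ|/2 = 11.
Net area = 119.5 − 11 = 108.5.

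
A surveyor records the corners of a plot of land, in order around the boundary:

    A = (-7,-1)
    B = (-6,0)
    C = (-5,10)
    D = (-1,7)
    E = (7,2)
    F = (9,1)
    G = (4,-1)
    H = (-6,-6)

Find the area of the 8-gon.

116

Apply the shoelace (surveyor's) formula: 2A = Σ (x_i·y_{i+1} − x_{i+1}·y_i), indices taken mod 8.
Cross-terms: -6, -60, -25, -51, -11, -13, -30, -36  ⇒  Σ = -232
Area = |Σ|/2 = 116.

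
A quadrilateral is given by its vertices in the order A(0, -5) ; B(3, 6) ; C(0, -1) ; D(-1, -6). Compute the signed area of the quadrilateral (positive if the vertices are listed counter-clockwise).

8

Apply the surveyor's formula: 2A = Σ (x_i·y_{i+1} − x_{i+1}·y_i), indices taken mod 4.
Σ = (15) + (-3) + (-1) + (5) = 16
Signed area = Σ/2 = 8 (positive ⇒ counter-clockwise traversal).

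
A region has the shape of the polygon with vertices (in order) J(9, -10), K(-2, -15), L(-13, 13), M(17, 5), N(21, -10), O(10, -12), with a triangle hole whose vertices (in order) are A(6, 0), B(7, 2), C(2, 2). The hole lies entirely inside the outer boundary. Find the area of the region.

535.5

Outer boundary:
Apply Gauss's area formula: 2A = Σ (x_i·y_{i+1} − x_{i+1}·y_i), indices taken mod 6.
Σ = (-155) + (-221) + (-286) + (-275) + (-152) + (8) = -1081
Area = |Σ|/2 = 540.5.
Hole:
Apply the surveyor's formula: 2A = Σ (x_i·y_{i+1} − x_{i+1}·y_i), indices taken mod 3.
Cross-terms: 12, 10, -12  ⇒  Σ = 10
Area = |Σ|/2 = 5.
Net area = 540.5 − 5 = 535.5.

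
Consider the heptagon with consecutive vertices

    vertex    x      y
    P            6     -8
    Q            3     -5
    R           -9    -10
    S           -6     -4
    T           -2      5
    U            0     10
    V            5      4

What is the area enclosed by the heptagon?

Apply the surveyor's formula: 2A = Σ (x_i·y_{i+1} − x_{i+1}·y_i), indices taken mod 7.
Σ = (-6) + (-75) + (-24) + (-38) + (-20) + (-50) + (-64) = -277
Area = |Σ|/2 = 138.5.

138.5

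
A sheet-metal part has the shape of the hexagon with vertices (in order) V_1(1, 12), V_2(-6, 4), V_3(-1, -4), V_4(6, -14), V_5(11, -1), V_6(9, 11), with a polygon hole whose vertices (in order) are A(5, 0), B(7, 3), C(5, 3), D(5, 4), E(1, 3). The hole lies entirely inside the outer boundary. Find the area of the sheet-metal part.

Outer boundary:
Apply the shoelace (surveyor's) formula: 2A = Σ (x_i·y_{i+1} − x_{i+1}·y_i), indices taken mod 6.
Cross-terms: 76, 28, 38, 148, 130, 97  ⇒  Σ = 517
Area = |Σ|/2 = 258.5.
Hole:
Σ = (15) + (6) + (5) + (11) + (-15) = 22
Area = |Σ|/2 = 11.
Net area = 258.5 − 11 = 247.5.

247.5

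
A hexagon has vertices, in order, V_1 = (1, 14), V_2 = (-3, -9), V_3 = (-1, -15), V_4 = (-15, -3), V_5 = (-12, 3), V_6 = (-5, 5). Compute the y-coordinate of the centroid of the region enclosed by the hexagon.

-84/59

Apply the shoelace (surveyor's) formula. First the cross-terms c_i = x_i·y_{i+1} − x_{i+1}·y_i:
  33, 36, -222, -81, -45, -75  ⇒  2A = -354, A = -177.
Then Σ (y_i + y_{i+1})·c_i = 1512, so ȳ = 1512 / (6·(-177)) = -84/59.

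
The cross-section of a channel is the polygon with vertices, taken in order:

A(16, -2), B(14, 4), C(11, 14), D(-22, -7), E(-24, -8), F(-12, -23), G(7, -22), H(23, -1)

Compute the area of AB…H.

A→B: (16)(4) − (14)(-2) = 92
B→C: (14)(14) − (11)(4) = 152
C→D: (11)(-7) − (-22)(14) = 231
D→E: (-22)(-8) − (-24)(-7) = 8
E→F: (-24)(-23) − (-12)(-8) = 456
F→G: (-12)(-22) − (7)(-23) = 425
G→H: (7)(-1) − (23)(-22) = 499
H→A: (23)(-2) − (16)(-1) = -30
Σ = 1833
Area = |Σ|/2 = 916.5.

916.5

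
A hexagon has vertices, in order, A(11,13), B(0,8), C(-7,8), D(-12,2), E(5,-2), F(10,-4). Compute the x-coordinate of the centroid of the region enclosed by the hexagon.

Apply Gauss's area formula. First the cross-terms c_i = x_i·y_{i+1} − x_{i+1}·y_i:
  88, 56, 82, 14, 0, 174  ⇒  2A = 414, A = 207.
Then Σ (x_i + x_{i+1})·c_i = 2574, so x̄ = 2574 / (6·207) = 143/69.

143/69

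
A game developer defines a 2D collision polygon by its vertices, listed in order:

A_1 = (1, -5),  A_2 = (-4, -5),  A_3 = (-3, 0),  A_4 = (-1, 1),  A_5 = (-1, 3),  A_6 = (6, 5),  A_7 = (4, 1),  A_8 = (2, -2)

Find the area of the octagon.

50

Σ = (-25) + (-15) + (-3) + (-2) + (-23) + (-14) + (-10) + (-8) = -100
Area = |Σ|/2 = 50.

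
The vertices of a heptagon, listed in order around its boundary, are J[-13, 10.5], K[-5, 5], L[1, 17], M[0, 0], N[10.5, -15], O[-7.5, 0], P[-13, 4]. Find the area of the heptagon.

164.75

Apply the shoelace formula: 2A = Σ (x_i·y_{i+1} − x_{i+1}·y_i), indices taken mod 7.
Σ = (-12.5) + (-90) + (0) + (0) + (-112.5) + (-30) + (-84.5) = -329.5
Area = |Σ|/2 = 164.75.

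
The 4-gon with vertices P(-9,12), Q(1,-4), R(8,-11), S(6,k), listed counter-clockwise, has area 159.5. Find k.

The doubled signed area Σ (x_i y_{i+1} − x_{i+1} y_i) is linear in k.
With k=0 it equals 183; the coefficient of k is 17 (from the two edges through S).
So 17·k + 183 = 2·159.5 = 319 ⇒ k = 8.

8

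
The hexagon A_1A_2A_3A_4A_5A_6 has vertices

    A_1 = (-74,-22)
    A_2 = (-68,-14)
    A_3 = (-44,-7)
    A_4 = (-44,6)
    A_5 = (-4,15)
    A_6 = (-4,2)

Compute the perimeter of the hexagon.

176

|A_1A_2| = √((6)² + (8)²) = √100 = 10
|A_2A_3| = √((24)² + (7)²) = √625 = 25
|A_3A_4| = √((0)² + (13)²) = √169 = 13
|A_4A_5| = √((40)² + (9)²) = √1681 = 41
|A_5A_6| = √((0)² + (-13)²) = √169 = 13
|A_6A_1| = √((-70)² + (-24)²) = √5476 = 74
Perimeter = 10 + 25 + 13 + 41 + 13 + 74 = 176.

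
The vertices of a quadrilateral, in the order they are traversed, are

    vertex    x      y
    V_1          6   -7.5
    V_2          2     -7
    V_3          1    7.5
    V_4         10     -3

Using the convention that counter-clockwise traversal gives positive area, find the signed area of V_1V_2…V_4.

-70

Apply the shoelace (surveyor's) formula: 2A = Σ (x_i·y_{i+1} − x_{i+1}·y_i), indices taken mod 4.
Σ = (-27) + (22) + (-78) + (-57) = -140
Signed area = Σ/2 = -70 (negative ⇒ clockwise traversal).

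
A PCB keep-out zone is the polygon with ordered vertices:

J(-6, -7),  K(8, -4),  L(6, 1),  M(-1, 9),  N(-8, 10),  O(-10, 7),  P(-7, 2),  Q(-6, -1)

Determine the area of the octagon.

178.5

Cross-terms: 80, 32, 55, 62, 44, 29, 19, 36  ⇒  Σ = 357
Area = |Σ|/2 = 178.5.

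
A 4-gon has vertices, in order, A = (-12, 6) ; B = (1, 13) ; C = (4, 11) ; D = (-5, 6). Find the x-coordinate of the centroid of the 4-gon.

Apply the surveyor's formula. First the cross-terms c_i = x_i·y_{i+1} − x_{i+1}·y_i:
  -162, -41, 79, 42  ⇒  2A = -82, A = -41.
Then Σ (x_i + x_{i+1})·c_i = 784, so x̄ = 784 / (6·(-41)) = -392/123.

-392/123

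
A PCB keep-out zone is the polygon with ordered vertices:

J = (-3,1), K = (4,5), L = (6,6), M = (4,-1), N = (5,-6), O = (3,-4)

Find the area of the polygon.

42.5

Apply the shoelace (surveyor's) formula: 2A = Σ (x_i·y_{i+1} − x_{i+1}·y_i), indices taken mod 6.
Cross-terms: -19, -6, -30, -19, -2, -9  ⇒  Σ = -85
Area = |Σ|/2 = 42.5.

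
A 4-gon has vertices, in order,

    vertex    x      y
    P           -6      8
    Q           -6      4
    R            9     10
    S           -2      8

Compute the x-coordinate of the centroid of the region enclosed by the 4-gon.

Apply the shoelace formula. First the cross-terms c_i = x_i·y_{i+1} − x_{i+1}·y_i:
  24, -96, 92, 32  ⇒  2A = 52, A = 26.
Then Σ (x_i + x_{i+1})·c_i = -188, so x̄ = -188 / (6·26) = -47/39.

-47/39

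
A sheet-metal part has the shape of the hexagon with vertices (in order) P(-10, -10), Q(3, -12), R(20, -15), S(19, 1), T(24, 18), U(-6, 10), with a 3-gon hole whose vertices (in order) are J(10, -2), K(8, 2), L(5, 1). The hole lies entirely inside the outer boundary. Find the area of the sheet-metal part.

731

Outer boundary:
Σ = (150) + (195) + (305) + (318) + (348) + (160) = 1476
Area = |Σ|/2 = 738.
Hole:
Apply the shoelace (surveyor's) formula: 2A = Σ (x_i·y_{i+1} − x_{i+1}·y_i), indices taken mod 3.
Σ = (36) + (-2) + (-20) = 14
Area = |Σ|/2 = 7.
Net area = 738 − 7 = 731.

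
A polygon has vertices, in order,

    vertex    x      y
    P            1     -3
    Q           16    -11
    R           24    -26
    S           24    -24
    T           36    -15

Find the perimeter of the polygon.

88

|PQ| = √((15)² + (-8)²) = √289 = 17
|QR| = √((8)² + (-15)²) = √289 = 17
|RS| = √((0)² + (2)²) = √4 = 2
|ST| = √((12)² + (9)²) = √225 = 15
|TP| = √((-35)² + (12)²) = √1369 = 37
Perimeter = 17 + 17 + 2 + 15 + 37 = 88.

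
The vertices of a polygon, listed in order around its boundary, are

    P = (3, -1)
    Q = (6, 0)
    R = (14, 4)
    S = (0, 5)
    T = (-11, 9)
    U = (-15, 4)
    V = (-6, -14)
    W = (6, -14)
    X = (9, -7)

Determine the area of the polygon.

372

Σ = (6) + (24) + (70) + (55) + (91) + (234) + (168) + (84) + (12) = 744
Area = |Σ|/2 = 372.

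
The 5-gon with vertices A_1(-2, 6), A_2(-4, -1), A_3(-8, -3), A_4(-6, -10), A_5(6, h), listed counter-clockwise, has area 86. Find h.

Write out the shoelace sum; only the two edges meeting at A_5 involve h:
2·Area = [((-6)·h − 6·(-10)) + (6·6 − (-2)·h)] + 92
       = -4·h + 188 = 172
⇒ h = 4.

4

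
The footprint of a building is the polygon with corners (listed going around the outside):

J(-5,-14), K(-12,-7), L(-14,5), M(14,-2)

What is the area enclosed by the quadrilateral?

269.5

Apply the shoelace (surveyor's) formula: 2A = Σ (x_i·y_{i+1} − x_{i+1}·y_i), indices taken mod 4.
Σ = (-133) + (-158) + (-42) + (-206) = -539
Area = |Σ|/2 = 269.5.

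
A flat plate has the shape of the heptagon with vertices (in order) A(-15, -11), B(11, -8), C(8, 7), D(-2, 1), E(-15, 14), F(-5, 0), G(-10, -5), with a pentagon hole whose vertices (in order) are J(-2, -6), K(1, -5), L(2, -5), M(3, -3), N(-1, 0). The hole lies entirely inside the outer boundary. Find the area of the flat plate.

Outer boundary:
Σ = (241) + (141) + (22) + (-13) + (70) + (25) + (35) = 521
Area = |Σ|/2 = 260.5.
Hole:
Σ = (16) + (5) + (9) + (-3) + (6) = 33
Area = |Σ|/2 = 16.5.
Net area = 260.5 − 16.5 = 244.

244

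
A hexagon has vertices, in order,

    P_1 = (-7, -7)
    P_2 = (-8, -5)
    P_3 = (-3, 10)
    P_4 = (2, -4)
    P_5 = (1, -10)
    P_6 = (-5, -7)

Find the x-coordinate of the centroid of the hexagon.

-572/211

Apply the surveyor's formula. First the cross-terms c_i = x_i·y_{i+1} − x_{i+1}·y_i:
  -21, -95, -8, -16, -57, -14  ⇒  2A = -211, A = -105.5.
Then Σ (x_i + x_{i+1})·c_i = 1716, so x̄ = 1716 / (6·(-105.5)) = -572/211.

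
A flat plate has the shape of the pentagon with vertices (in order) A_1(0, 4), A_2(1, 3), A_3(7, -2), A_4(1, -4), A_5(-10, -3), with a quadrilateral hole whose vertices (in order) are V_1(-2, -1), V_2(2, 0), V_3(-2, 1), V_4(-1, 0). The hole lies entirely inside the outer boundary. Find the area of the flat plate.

Outer boundary:
Apply the shoelace (surveyor's) formula: 2A = Σ (x_i·y_{i+1} − x_{i+1}·y_i), indices taken mod 5.
Cross-terms: -4, -23, -26, -43, -40  ⇒  Σ = -136
Area = |Σ|/2 = 68.
Hole:
Apply the shoelace formula: 2A = Σ (x_i·y_{i+1} − x_{i+1}·y_i), indices taken mod 4.
V_1→V_2: (-2)(0) − (2)(-1) = 2
V_2→V_3: (2)(1) − (-2)(0) = 2
V_3→V_4: (-2)(0) − (-1)(1) = 1
V_4→V_1: (-1)(-1) − (-2)(0) = 1
Σ = 6
Area = |Σ|/2 = 3.
Net area = 68 − 3 = 65.

65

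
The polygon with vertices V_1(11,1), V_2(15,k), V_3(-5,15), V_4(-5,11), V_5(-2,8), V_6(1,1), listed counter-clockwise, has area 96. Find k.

Write out the shoelace sum; only the two edges meeting at V_2 involve k:
2·Area = [(11·k − 15·1) + (15·15 − (-5)·k)] + -18
       = 16·k + 192 = 192
⇒ k = 0.

0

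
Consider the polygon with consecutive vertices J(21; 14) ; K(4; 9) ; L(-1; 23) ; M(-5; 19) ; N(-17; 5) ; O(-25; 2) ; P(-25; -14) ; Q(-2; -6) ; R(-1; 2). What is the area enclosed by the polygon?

587.5

Apply the shoelace formula: 2A = Σ (x_i·y_{i+1} − x_{i+1}·y_i), indices taken mod 9.
Cross-terms: 133, 101, 96, 298, 91, 400, 122, -10, -56  ⇒  Σ = 1175
Area = |Σ|/2 = 587.5.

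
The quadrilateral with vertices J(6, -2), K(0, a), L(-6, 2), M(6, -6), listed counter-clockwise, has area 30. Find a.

The doubled signed area Σ (x_i y_{i+1} − x_{i+1} y_i) is linear in a.
With a=0 it equals 48; the coefficient of a is 12 (from the two edges through K).
So 12·a + 48 = 2·30 = 60 ⇒ a = 1.

1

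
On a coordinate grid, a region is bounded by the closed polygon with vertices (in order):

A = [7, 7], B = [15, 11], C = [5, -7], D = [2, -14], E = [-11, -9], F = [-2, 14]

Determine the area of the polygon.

Apply the shoelace (surveyor's) formula: 2A = Σ (x_i·y_{i+1} − x_{i+1}·y_i), indices taken mod 6.
Σ = (-28) + (-160) + (-56) + (-172) + (-172) + (-112) = -700
Area = |Σ|/2 = 350.

350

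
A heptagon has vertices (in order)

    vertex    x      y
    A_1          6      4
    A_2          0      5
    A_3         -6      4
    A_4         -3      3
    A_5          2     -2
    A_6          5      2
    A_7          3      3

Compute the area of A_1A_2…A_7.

35.5

A_1→A_2: (6)(5) − (0)(4) = 30
A_2→A_3: (0)(4) − (-6)(5) = 30
A_3→A_4: (-6)(3) − (-3)(4) = -6
A_4→A_5: (-3)(-2) − (2)(3) = 0
A_5→A_6: (2)(2) − (5)(-2) = 14
A_6→A_7: (5)(3) − (3)(2) = 9
A_7→A_1: (3)(4) − (6)(3) = -6
Σ = 71
Area = |Σ|/2 = 35.5.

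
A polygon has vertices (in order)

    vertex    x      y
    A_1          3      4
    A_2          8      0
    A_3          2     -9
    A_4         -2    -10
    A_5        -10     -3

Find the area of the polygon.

Apply Gauss's area formula: 2A = Σ (x_i·y_{i+1} − x_{i+1}·y_i), indices taken mod 5.
Σ = (-32) + (-72) + (-38) + (-94) + (-31) = -267
Area = |Σ|/2 = 133.5.

133.5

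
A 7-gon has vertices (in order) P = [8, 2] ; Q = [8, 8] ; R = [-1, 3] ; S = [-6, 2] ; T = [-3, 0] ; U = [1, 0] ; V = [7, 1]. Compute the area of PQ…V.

Apply the shoelace formula: 2A = Σ (x_i·y_{i+1} − x_{i+1}·y_i), indices taken mod 7.
Cross-terms: 48, 32, 16, 6, 0, 1, 6  ⇒  Σ = 109
Area = |Σ|/2 = 54.5.

54.5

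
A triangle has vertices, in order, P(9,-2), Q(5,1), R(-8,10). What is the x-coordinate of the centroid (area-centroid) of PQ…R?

Apply the shoelace (surveyor's) formula. First the cross-terms c_i = x_i·y_{i+1} − x_{i+1}·y_i:
  19, 58, -74  ⇒  2A = 3, A = 1.5.
Then Σ (x_i + x_{i+1})·c_i = 18, so x̄ = 18 / (6·1.5) = 2.

2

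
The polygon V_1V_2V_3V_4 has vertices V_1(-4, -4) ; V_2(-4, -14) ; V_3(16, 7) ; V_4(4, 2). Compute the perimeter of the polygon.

|V_1V_2| = √((0)² + (-10)²) = √100 = 10
|V_2V_3| = √((20)² + (21)²) = √841 = 29
|V_3V_4| = √((-12)² + (-5)²) = √169 = 13
|V_4V_1| = √((-8)² + (-6)²) = √100 = 10
Perimeter = 10 + 29 + 13 + 10 = 62.

62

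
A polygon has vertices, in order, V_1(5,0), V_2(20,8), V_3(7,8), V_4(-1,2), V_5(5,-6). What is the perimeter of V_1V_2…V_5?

|V_1V_2| = √((15)² + (8)²) = √289 = 17
|V_2V_3| = √((-13)² + (0)²) = √169 = 13
|V_3V_4| = √((-8)² + (-6)²) = √100 = 10
|V_4V_5| = √((6)² + (-8)²) = √100 = 10
|V_5V_1| = √((0)² + (6)²) = √36 = 6
Perimeter = 17 + 13 + 10 + 10 + 6 = 56.

56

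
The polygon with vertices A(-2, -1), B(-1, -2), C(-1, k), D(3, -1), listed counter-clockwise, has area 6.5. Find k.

The doubled signed area Σ (x_i y_{i+1} − x_{i+1} y_i) is linear in k.
With k=0 it equals -3; the coefficient of k is -4 (from the two edges through C).
So -4·k + -3 = 2·6.5 = 13 ⇒ k = -4.

-4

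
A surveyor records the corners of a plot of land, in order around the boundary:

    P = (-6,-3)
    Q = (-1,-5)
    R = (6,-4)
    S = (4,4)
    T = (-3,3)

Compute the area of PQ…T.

Σ = (27) + (34) + (40) + (24) + (27) = 152
Area = |Σ|/2 = 76.

76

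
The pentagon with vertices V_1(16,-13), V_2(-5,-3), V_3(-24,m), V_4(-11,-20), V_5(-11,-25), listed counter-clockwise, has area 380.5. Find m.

The doubled signed area Σ (x_i y_{i+1} − x_{i+1} y_i) is linear in m.
With m=0 it equals 893; the coefficient of m is 6 (from the two edges through V_3).
So 6·m + 893 = 2·380.5 = 761 ⇒ m = -22.

-22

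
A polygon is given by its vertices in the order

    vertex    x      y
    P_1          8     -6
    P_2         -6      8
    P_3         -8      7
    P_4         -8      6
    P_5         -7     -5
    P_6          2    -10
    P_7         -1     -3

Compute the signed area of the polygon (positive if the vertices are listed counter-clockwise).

117

Apply the shoelace (surveyor's) formula: 2A = Σ (x_i·y_{i+1} − x_{i+1}·y_i), indices taken mod 7.
Σ = (28) + (22) + (8) + (82) + (80) + (-16) + (30) = 234
Signed area = Σ/2 = 117 (positive ⇒ counter-clockwise traversal).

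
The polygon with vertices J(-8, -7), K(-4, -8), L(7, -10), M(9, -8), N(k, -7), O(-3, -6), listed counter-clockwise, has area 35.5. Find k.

The doubled signed area Σ (x_i y_{i+1} − x_{i+1} y_i) is linear in k.
With k=0 it equals 55; the coefficient of k is 2 (from the two edges through N).
So 2·k + 55 = 2·35.5 = 71 ⇒ k = 8.

8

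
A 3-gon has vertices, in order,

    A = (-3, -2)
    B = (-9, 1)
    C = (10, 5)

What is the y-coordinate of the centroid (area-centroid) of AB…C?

4/3

Apply the surveyor's formula. First the cross-terms c_i = x_i·y_{i+1} − x_{i+1}·y_i:
  -21, -55, -5  ⇒  2A = -81, A = -40.5.
Then Σ (y_i + y_{i+1})·c_i = -324, so ȳ = -324 / (6·(-40.5)) = 4/3.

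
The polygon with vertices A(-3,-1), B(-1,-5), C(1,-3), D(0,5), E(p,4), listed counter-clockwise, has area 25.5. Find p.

-2

Write out the shoelace sum; only the two edges meeting at E involve p:
2·Area = [(0·4 − p·5) + (p·(-1) − (-3)·4)] + 27
       = -6·p + 39 = 51
⇒ p = -2.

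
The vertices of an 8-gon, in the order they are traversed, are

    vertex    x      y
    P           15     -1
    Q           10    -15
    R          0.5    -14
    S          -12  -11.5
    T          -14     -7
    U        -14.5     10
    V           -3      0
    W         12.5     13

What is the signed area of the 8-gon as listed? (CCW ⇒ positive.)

Apply Gauss's area formula: 2A = Σ (x_i·y_{i+1} − x_{i+1}·y_i), indices taken mod 8.
Cross-terms: -215, -132.5, -173.75, -77, -241.5, 30, -39, -207.5  ⇒  Σ = -1056.25
Signed area = Σ/2 = -528.125 (negative ⇒ clockwise traversal).

-528.125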